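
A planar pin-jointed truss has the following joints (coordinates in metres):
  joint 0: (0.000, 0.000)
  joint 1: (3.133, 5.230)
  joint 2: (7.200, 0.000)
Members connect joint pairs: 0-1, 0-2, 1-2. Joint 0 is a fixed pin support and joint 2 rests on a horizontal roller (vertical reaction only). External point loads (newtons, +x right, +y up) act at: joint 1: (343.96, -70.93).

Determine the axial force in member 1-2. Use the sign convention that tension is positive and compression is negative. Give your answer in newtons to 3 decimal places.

-355.599

N=3 nodes, M=3 members, R=3 reactions → 2N=6, M+R=6
member 0 (0-1): L=6.0966, (cx,cy)=(0.5139,0.8579)
member 1 (0-2): L=7.2000, (cx,cy)=(1.0000,0.0000)
member 2 (1-2): L=6.6252, (cx,cy)=(0.6139,-0.7894)
solve A·x = −loads:
  F[0-1] = +244.5439 N (tension)
  F[0-2] = +218.2907 N (tension)
  F[1-2] = -355.5990 N (compression)
  Rx@0 = -343.9600 N
  Ry@0 = -209.7831 N
  Ry@2 = +280.7131 N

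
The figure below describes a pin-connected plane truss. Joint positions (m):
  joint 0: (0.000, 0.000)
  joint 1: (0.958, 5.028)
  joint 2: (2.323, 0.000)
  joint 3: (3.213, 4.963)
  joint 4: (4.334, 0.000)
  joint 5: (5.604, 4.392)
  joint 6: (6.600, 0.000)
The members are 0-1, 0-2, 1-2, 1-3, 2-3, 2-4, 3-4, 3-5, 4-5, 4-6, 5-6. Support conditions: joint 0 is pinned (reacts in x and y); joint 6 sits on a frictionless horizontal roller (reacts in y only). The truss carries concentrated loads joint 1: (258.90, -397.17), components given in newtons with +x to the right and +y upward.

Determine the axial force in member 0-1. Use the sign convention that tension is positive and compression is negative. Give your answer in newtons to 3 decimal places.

N=7 nodes, M=11 members, R=3 reactions → 2N=14, M+R=14
member 0 (0-1): L=5.1185, (cx,cy)=(0.1872,0.9823)
member 1 (0-2): L=2.3230, (cx,cy)=(1.0000,0.0000)
member 2 (1-2): L=5.2100, (cx,cy)=(0.2620,-0.9651)
member 3 (1-3): L=2.2559, (cx,cy)=(0.9996,-0.0288)
member 4 (2-3): L=5.0422, (cx,cy)=(0.1765,0.9843)
member 5 (2-4): L=2.0110, (cx,cy)=(1.0000,0.0000)
member 6 (3-4): L=5.0880, (cx,cy)=(0.2203,-0.9754)
member 7 (3-5): L=2.4582, (cx,cy)=(0.9726,-0.2323)
member 8 (4-5): L=4.5719, (cx,cy)=(0.2778,0.9606)
member 9 (4-6): L=2.2660, (cx,cy)=(1.0000,0.0000)
member 10 (5-6): L=4.5035, (cx,cy)=(0.2212,-0.9752)
solve A·x = −loads:
  F[0-1] = -144.8451 N (compression)
  F[0-2] = +286.0101 N (tension)
  F[1-2] = -257.5833 N (compression)
  F[1-3] = -218.6149 N (compression)
  F[2-3] = +252.5510 N (tension)
  F[2-4] = +173.9460 N (tension)
  F[3-4] = -231.1892 N (compression)
  F[3-5] = -126.4692 N (compression)
  F[4-5] = +234.7469 N (tension)
  F[4-6] = +57.8017 N (tension)
  F[5-6] = -261.3564 N (compression)
  Rx@0 = -258.9000 N
  Ry@0 = +142.2854 N
  Ry@6 = +254.8846 N

-144.845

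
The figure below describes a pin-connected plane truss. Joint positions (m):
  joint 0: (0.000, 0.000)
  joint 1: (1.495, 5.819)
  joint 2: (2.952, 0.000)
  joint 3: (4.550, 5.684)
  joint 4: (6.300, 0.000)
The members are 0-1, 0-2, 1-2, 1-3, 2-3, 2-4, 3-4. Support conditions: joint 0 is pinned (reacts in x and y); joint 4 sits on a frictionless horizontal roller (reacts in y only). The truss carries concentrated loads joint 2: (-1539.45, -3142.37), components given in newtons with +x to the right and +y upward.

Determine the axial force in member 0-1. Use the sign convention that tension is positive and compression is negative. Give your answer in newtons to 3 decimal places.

N=5 nodes, M=7 members, R=3 reactions → 2N=10, M+R=10
member 0 (0-1): L=6.0080, (cx,cy)=(0.2488,0.9685)
member 1 (0-2): L=2.9520, (cx,cy)=(1.0000,0.0000)
member 2 (1-2): L=5.9986, (cx,cy)=(0.2429,-0.9701)
member 3 (1-3): L=3.0580, (cx,cy)=(0.9990,-0.0441)
member 4 (2-3): L=5.9044, (cx,cy)=(0.2706,0.9627)
member 5 (2-4): L=3.3480, (cx,cy)=(1.0000,0.0000)
member 6 (3-4): L=5.9473, (cx,cy)=(0.2943,-0.9557)
solve A·x = −loads:
  F[0-1] = -1724.1781 N (compression)
  F[0-2] = -1110.4127 N (compression)
  F[1-2] = +1760.5206 N (tension)
  F[1-3] = -857.4837 N (compression)
  F[2-3] = +1490.1856 N (tension)
  F[2-4] = +453.3328 N (tension)
  F[3-4] = -1540.6315 N (compression)
  Rx@0 = +1539.4500 N
  Ry@0 = +1669.9452 N
  Ry@4 = +1472.4248 N

-1724.178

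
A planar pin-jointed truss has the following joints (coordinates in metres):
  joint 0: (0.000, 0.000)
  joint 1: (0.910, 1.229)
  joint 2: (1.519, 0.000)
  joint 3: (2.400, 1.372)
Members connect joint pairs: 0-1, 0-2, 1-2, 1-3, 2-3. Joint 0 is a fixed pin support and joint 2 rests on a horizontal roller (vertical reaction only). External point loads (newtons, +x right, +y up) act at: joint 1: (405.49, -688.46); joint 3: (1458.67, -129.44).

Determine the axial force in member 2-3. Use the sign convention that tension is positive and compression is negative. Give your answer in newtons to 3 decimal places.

N=4 nodes, M=5 members, R=3 reactions → 2N=8, M+R=8
member 0 (0-1): L=1.5292, (cx,cy)=(0.5951,0.8037)
member 1 (0-2): L=1.5190, (cx,cy)=(1.0000,0.0000)
member 2 (1-2): L=1.3716, (cx,cy)=(0.4440,-0.8960)
member 3 (1-3): L=1.4968, (cx,cy)=(0.9954,0.0955)
member 4 (2-3): L=1.6305, (cx,cy)=(0.5403,0.8415)
solve A·x = −loads:
  F[0-1] = +1797.5460 N (tension)
  F[0-2] = +794.4922 N (tension)
  F[1-2] = -2204.6375 N (compression)
  F[1-3] = +1650.5926 N (tension)
  F[2-3] = -341.2271 N (compression)
  Rx@0 = -1864.1600 N
  Ry@0 = -1444.6392 N
  Ry@2 = +2262.5392 N

-341.227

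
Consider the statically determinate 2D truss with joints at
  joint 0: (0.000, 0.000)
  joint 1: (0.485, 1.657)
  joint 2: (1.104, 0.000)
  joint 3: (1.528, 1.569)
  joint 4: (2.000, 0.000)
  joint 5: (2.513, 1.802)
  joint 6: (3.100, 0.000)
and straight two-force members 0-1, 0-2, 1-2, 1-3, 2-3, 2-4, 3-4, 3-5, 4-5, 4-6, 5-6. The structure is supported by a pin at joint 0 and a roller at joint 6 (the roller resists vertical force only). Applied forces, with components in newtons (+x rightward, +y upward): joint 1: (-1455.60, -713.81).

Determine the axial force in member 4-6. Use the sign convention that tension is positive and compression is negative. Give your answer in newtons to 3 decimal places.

N=7 nodes, M=11 members, R=3 reactions → 2N=14, M+R=14
member 0 (0-1): L=1.7265, (cx,cy)=(0.2809,0.9597)
member 1 (0-2): L=1.1040, (cx,cy)=(1.0000,0.0000)
member 2 (1-2): L=1.7688, (cx,cy)=(0.3499,-0.9368)
member 3 (1-3): L=1.0467, (cx,cy)=(0.9965,-0.0841)
member 4 (2-3): L=1.6253, (cx,cy)=(0.2609,0.9654)
member 5 (2-4): L=0.8960, (cx,cy)=(1.0000,0.0000)
member 6 (3-4): L=1.6385, (cx,cy)=(0.2881,-0.9576)
member 7 (3-5): L=1.0122, (cx,cy)=(0.9731,0.2302)
member 8 (4-5): L=1.8736, (cx,cy)=(0.2738,0.9618)
member 9 (4-6): L=1.1000, (cx,cy)=(1.0000,0.0000)
member 10 (5-6): L=1.8952, (cx,cy)=(0.3097,-0.9508)
solve A·x = −loads:
  F[0-1] = -1438.0813 N (compression)
  F[0-2] = -1051.6260 N (compression)
  F[1-2] = +636.6942 N (tension)
  F[1-3] = +831.7622 N (tension)
  F[2-3] = -617.8303 N (compression)
  F[2-4] = -667.6391 N (compression)
  F[3-4] = +803.5999 N (tension)
  F[3-5] = +448.1775 N (tension)
  F[4-5] = -800.1093 N (compression)
  F[4-6] = -217.0678 N (compression)
  F[5-6] = +700.8286 N (tension)
  Rx@0 = +1455.6000 N
  Ry@0 = +1380.1750 N
  Ry@6 = -666.3650 N

-217.068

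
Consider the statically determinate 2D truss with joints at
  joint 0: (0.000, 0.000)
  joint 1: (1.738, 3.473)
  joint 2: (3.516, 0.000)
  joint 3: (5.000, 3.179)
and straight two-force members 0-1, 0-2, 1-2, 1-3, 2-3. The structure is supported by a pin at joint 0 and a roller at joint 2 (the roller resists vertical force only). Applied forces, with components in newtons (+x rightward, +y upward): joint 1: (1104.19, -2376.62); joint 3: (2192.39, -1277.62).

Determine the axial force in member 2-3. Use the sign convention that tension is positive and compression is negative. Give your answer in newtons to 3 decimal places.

N=4 nodes, M=5 members, R=3 reactions → 2N=8, M+R=8
member 0 (0-1): L=3.8836, (cx,cy)=(0.4475,0.8943)
member 1 (0-2): L=3.5160, (cx,cy)=(1.0000,0.0000)
member 2 (1-2): L=3.9017, (cx,cy)=(0.4557,-0.8901)
member 3 (1-3): L=3.2752, (cx,cy)=(0.9960,-0.0898)
member 4 (2-3): L=3.5083, (cx,cy)=(0.4230,0.9061)
solve A·x = −loads:
  F[0-1] = +2695.3275 N (tension)
  F[0-2] = +2090.3601 N (tension)
  F[1-2] = -5648.8024 N (compression)
  F[1-3] = +2687.0511 N (tension)
  F[2-3] = -1143.7814 N (compression)
  Rx@0 = -3296.5800 N
  Ry@0 = -2410.3576 N
  Ry@2 = +6064.5976 N

-1143.781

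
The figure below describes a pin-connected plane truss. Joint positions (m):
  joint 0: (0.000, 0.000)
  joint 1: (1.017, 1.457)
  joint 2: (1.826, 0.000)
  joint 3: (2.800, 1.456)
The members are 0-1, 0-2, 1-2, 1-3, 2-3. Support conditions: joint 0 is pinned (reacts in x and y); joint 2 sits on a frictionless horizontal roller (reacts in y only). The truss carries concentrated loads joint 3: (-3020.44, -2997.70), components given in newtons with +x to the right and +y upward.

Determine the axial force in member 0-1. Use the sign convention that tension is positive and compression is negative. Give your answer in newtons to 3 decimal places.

-987.100

N=4 nodes, M=5 members, R=3 reactions → 2N=8, M+R=8
member 0 (0-1): L=1.7768, (cx,cy)=(0.5724,0.8200)
member 1 (0-2): L=1.8260, (cx,cy)=(1.0000,0.0000)
member 2 (1-2): L=1.6665, (cx,cy)=(0.4854,-0.8743)
member 3 (1-3): L=1.7830, (cx,cy)=(1.0000,-0.0006)
member 4 (2-3): L=1.7517, (cx,cy)=(0.5560,0.8312)
solve A·x = −loads:
  F[0-1] = -987.1000 N (compression)
  F[0-2] = -2455.4571 N (compression)
  F[1-2] = +926.4742 N (tension)
  F[1-3] = -1014.7299 N (compression)
  F[2-3] = -3607.2831 N (compression)
  Rx@0 = +3020.4400 N
  Ry@0 = +809.4200 N
  Ry@2 = +2188.2800 N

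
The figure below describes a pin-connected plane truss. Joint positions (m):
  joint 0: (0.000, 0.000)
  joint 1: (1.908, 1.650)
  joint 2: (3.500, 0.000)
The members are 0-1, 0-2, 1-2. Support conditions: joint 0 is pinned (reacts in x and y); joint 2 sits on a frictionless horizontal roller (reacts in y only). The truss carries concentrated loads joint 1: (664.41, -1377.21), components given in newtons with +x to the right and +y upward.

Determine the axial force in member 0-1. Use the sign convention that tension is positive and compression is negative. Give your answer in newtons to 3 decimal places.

-478.833

N=3 nodes, M=3 members, R=3 reactions → 2N=6, M+R=6
member 0 (0-1): L=2.5225, (cx,cy)=(0.7564,0.6541)
member 1 (0-2): L=3.5000, (cx,cy)=(1.0000,0.0000)
member 2 (1-2): L=2.2928, (cx,cy)=(0.6943,-0.7196)
solve A·x = −loads:
  F[0-1] = -478.8330 N (compression)
  F[0-2] = +1026.5969 N (tension)
  F[1-2] = -1478.5104 N (compression)
  Rx@0 = -664.4100 N
  Ry@0 = +313.2119 N
  Ry@2 = +1063.9981 N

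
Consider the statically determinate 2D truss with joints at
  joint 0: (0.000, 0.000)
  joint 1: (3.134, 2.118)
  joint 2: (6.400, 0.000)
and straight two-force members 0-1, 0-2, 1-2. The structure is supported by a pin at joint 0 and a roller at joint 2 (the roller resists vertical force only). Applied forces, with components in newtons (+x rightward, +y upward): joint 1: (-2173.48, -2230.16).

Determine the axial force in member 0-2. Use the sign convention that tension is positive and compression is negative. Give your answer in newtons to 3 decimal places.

N=3 nodes, M=3 members, R=3 reactions → 2N=6, M+R=6
member 0 (0-1): L=3.7826, (cx,cy)=(0.8285,0.5599)
member 1 (0-2): L=6.4000, (cx,cy)=(1.0000,0.0000)
member 2 (1-2): L=3.8926, (cx,cy)=(0.8390,-0.5441)
solve A·x = −loads:
  F[0-1] = -3317.1021 N (compression)
  F[0-2] = +574.8583 N (tension)
  F[1-2] = -685.1558 N (compression)
  Rx@0 = +2173.4800 N
  Ry@0 = +1857.3646 N
  Ry@2 = +372.7954 N

574.858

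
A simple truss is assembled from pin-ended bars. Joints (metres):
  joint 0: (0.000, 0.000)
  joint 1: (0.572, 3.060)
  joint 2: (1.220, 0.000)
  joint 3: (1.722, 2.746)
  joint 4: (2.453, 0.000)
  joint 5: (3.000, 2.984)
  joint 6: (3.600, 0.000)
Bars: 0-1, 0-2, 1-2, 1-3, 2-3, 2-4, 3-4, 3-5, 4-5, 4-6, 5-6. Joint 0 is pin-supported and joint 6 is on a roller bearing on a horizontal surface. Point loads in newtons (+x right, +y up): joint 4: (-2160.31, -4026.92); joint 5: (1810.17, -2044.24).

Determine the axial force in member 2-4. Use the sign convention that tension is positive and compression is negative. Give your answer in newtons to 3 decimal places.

N=7 nodes, M=11 members, R=3 reactions → 2N=14, M+R=14
member 0 (0-1): L=3.1130, (cx,cy)=(0.1837,0.9830)
member 1 (0-2): L=1.2200, (cx,cy)=(1.0000,0.0000)
member 2 (1-2): L=3.1279, (cx,cy)=(0.2072,-0.9783)
member 3 (1-3): L=1.1921, (cx,cy)=(0.9647,-0.2634)
member 4 (2-3): L=2.7915, (cx,cy)=(0.1798,0.9837)
member 5 (2-4): L=1.2330, (cx,cy)=(1.0000,0.0000)
member 6 (3-4): L=2.8416, (cx,cy)=(0.2572,-0.9663)
member 7 (3-5): L=1.3000, (cx,cy)=(0.9831,0.1831)
member 8 (4-5): L=3.0337, (cx,cy)=(0.1803,0.9836)
member 9 (4-6): L=1.1470, (cx,cy)=(1.0000,0.0000)
member 10 (5-6): L=3.0437, (cx,cy)=(0.1971,-0.9804)
solve A·x = −loads:
  F[0-1] = -125.4340 N (compression)
  F[0-2] = -327.0921 N (compression)
  F[1-2] = +140.5946 N (tension)
  F[1-3] = -54.0849 N (compression)
  F[2-3] = -139.8238 N (compression)
  F[2-4] = -272.8204 N (compression)
  F[3-4] = +107.3689 N (tension)
  F[3-5] = -106.7441 N (compression)
  F[4-5] = +3988.5347 N (tension)
  F[4-6] = +1195.9507 N (tension)
  F[5-6] = -6066.9067 N (compression)
  Rx@0 = +350.1400 N
  Ry@0 = +123.2983 N
  Ry@6 = +5947.8617 N

-272.820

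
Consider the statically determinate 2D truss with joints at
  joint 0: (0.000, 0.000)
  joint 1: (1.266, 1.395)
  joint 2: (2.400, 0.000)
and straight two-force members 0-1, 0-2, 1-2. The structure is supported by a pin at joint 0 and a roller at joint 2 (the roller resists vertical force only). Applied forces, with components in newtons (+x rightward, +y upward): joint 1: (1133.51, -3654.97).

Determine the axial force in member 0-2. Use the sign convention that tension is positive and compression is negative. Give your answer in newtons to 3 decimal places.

N=3 nodes, M=3 members, R=3 reactions → 2N=6, M+R=6
member 0 (0-1): L=1.8838, (cx,cy)=(0.6720,0.7405)
member 1 (0-2): L=2.4000, (cx,cy)=(1.0000,0.0000)
member 2 (1-2): L=1.7978, (cx,cy)=(0.6308,-0.7760)
solve A·x = −loads:
  F[0-1] = -1442.3999 N (compression)
  F[0-2] = +2102.8582 N (tension)
  F[1-2] = -3333.7370 N (compression)
  Rx@0 = -1133.5100 N
  Ry@0 = +1068.1206 N
  Ry@2 = +2586.8494 N

2102.858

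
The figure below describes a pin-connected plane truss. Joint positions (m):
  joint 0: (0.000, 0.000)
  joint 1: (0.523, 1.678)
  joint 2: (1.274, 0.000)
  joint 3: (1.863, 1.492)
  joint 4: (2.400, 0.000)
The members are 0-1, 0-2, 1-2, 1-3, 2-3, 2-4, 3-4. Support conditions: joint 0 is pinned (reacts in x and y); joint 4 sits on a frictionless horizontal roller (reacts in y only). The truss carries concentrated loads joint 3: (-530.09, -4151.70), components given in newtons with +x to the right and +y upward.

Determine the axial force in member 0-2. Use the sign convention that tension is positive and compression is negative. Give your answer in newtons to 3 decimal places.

-137.846

N=5 nodes, M=7 members, R=3 reactions → 2N=10, M+R=10
member 0 (0-1): L=1.7576, (cx,cy)=(0.2976,0.9547)
member 1 (0-2): L=1.2740, (cx,cy)=(1.0000,0.0000)
member 2 (1-2): L=1.8384, (cx,cy)=(0.4085,-0.9128)
member 3 (1-3): L=1.3528, (cx,cy)=(0.9905,-0.1375)
member 4 (2-3): L=1.6041, (cx,cy)=(0.3672,0.9301)
member 5 (2-4): L=1.1260, (cx,cy)=(1.0000,0.0000)
member 6 (3-4): L=1.5857, (cx,cy)=(0.3387,-0.9409)
solve A·x = −loads:
  F[0-1] = -1318.1931 N (compression)
  F[0-2] = -137.8456 N (compression)
  F[1-2] = +1533.7036 N (tension)
  F[1-3] = -1028.5441 N (compression)
  F[2-3] = -1505.0297 N (compression)
  F[2-4] = +1041.3257 N (tension)
  F[3-4] = -3074.9096 N (compression)
  Rx@0 = +530.0900 N
  Ry@0 = +1258.4822 N
  Ry@4 = +2893.2178 N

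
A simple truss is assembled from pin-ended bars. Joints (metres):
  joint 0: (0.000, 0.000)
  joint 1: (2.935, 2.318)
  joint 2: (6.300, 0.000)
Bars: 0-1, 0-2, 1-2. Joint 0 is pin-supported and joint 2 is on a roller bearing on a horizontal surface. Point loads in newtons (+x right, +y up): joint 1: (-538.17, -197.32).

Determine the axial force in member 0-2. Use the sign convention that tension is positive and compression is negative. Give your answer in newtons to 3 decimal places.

N=3 nodes, M=3 members, R=3 reactions → 2N=6, M+R=6
member 0 (0-1): L=3.7400, (cx,cy)=(0.7848,0.6198)
member 1 (0-2): L=6.3000, (cx,cy)=(1.0000,0.0000)
member 2 (1-2): L=4.0861, (cx,cy)=(0.8235,-0.5673)
solve A·x = −loads:
  F[0-1] = -489.5295 N (compression)
  F[0-2] = -154.0037 N (compression)
  F[1-2] = +187.0065 N (tension)
  Rx@0 = +538.1700 N
  Ry@0 = +303.4063 N
  Ry@2 = -106.0863 N

-154.004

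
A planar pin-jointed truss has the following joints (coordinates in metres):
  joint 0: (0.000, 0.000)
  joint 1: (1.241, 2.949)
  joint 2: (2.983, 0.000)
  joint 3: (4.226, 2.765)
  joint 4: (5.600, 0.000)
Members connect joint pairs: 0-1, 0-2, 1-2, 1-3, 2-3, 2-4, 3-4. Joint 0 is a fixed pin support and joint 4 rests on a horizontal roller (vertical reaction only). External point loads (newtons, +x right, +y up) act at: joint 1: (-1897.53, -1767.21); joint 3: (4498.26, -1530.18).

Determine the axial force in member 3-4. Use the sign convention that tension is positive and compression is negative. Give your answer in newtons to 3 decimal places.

-3091.066

N=5 nodes, M=7 members, R=3 reactions → 2N=10, M+R=10
member 0 (0-1): L=3.1995, (cx,cy)=(0.3879,0.9217)
member 1 (0-2): L=2.9830, (cx,cy)=(1.0000,0.0000)
member 2 (1-2): L=3.4251, (cx,cy)=(0.5086,-0.8610)
member 3 (1-3): L=2.9907, (cx,cy)=(0.9981,-0.0615)
member 4 (2-3): L=3.0315, (cx,cy)=(0.4100,0.9121)
member 5 (2-4): L=2.6170, (cx,cy)=(1.0000,0.0000)
member 6 (3-4): L=3.0876, (cx,cy)=(0.4450,-0.8955)
solve A·x = −loads:
  F[0-1] = -574.2155 N (compression)
  F[0-2] = +2823.4540 N (tension)
  F[1-2] = -1616.5668 N (compression)
  F[1-3] = +2501.7335 N (tension)
  F[2-3] = +1526.0436 N (tension)
  F[2-4] = +1375.5548 N (tension)
  F[3-4] = -3091.0658 N (compression)
  Rx@0 = -2600.7300 N
  Ry@0 = +529.2612 N
  Ry@4 = +2768.1288 N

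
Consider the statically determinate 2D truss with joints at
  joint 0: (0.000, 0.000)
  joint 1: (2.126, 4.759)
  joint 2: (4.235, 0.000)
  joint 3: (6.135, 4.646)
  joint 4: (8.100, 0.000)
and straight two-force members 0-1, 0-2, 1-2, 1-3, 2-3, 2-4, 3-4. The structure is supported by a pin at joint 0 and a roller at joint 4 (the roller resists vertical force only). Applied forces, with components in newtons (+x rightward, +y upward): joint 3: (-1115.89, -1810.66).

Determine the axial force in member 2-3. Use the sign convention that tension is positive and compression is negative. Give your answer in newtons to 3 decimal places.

-1195.689

N=5 nodes, M=7 members, R=3 reactions → 2N=10, M+R=10
member 0 (0-1): L=5.2123, (cx,cy)=(0.4079,0.9130)
member 1 (0-2): L=4.2350, (cx,cy)=(1.0000,0.0000)
member 2 (1-2): L=5.2054, (cx,cy)=(0.4052,-0.9142)
member 3 (1-3): L=4.0106, (cx,cy)=(0.9996,-0.0282)
member 4 (2-3): L=5.0195, (cx,cy)=(0.3785,0.9256)
member 5 (2-4): L=3.8650, (cx,cy)=(1.0000,0.0000)
member 6 (3-4): L=5.0445, (cx,cy)=(0.3895,-0.9210)
solve A·x = −loads:
  F[0-1] = -1182.1077 N (compression)
  F[0-2] = -633.7293 N (compression)
  F[1-2] = +1210.5265 N (tension)
  F[1-3] = -973.0013 N (compression)
  F[2-3] = -1195.6895 N (compression)
  F[2-4] = +309.3225 N (tension)
  F[3-4] = -794.0783 N (compression)
  Rx@0 = +1115.8900 N
  Ry@0 = +1079.3052 N
  Ry@4 = +731.3548 N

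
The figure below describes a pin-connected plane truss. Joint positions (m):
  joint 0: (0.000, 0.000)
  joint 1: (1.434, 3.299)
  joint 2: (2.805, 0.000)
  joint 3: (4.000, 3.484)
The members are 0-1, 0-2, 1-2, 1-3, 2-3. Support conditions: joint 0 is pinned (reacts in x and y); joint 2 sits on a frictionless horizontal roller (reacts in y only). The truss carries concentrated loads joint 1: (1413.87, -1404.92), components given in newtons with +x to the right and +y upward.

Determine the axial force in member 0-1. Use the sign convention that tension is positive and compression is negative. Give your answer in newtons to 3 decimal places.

N=4 nodes, M=5 members, R=3 reactions → 2N=8, M+R=8
member 0 (0-1): L=3.5972, (cx,cy)=(0.3986,0.9171)
member 1 (0-2): L=2.8050, (cx,cy)=(1.0000,0.0000)
member 2 (1-2): L=3.5725, (cx,cy)=(0.3838,-0.9234)
member 3 (1-3): L=2.5727, (cx,cy)=(0.9974,0.0719)
member 4 (2-3): L=3.6832, (cx,cy)=(0.3244,0.9459)
solve A·x = −loads:
  F[0-1] = +1064.4246 N (tension)
  F[0-2] = +989.5427 N (tension)
  F[1-2] = -2578.5418 N (compression)
  F[1-3] = +0.0000 N (tension)
  F[2-3] = -0.0000 N (compression)
  Rx@0 = -1413.8700 N
  Ry@0 = -976.1896 N
  Ry@2 = +2381.1096 N

1064.425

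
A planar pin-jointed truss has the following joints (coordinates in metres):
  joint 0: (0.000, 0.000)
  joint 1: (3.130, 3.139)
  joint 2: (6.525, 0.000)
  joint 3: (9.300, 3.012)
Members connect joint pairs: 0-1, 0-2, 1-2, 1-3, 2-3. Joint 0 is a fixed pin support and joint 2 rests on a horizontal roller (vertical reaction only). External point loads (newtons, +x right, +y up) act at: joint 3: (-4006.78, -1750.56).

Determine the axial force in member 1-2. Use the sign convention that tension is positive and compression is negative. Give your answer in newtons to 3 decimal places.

N=4 nodes, M=5 members, R=3 reactions → 2N=8, M+R=8
member 0 (0-1): L=4.4329, (cx,cy)=(0.7061,0.7081)
member 1 (0-2): L=6.5250, (cx,cy)=(1.0000,0.0000)
member 2 (1-2): L=4.6238, (cx,cy)=(0.7342,-0.6789)
member 3 (1-3): L=6.1713, (cx,cy)=(0.9998,-0.0206)
member 4 (2-3): L=4.0955, (cx,cy)=(0.6776,0.7354)
solve A·x = −loads:
  F[0-1] = -1560.5739 N (compression)
  F[0-2] = -2904.8730 N (compression)
  F[1-2] = +1699.0213 N (tension)
  F[1-3] = -2349.9071 N (compression)
  F[2-3] = -2446.0145 N (compression)
  Rx@0 = +4006.7800 N
  Ry@0 = +1105.0755 N
  Ry@2 = +645.4845 N

1699.021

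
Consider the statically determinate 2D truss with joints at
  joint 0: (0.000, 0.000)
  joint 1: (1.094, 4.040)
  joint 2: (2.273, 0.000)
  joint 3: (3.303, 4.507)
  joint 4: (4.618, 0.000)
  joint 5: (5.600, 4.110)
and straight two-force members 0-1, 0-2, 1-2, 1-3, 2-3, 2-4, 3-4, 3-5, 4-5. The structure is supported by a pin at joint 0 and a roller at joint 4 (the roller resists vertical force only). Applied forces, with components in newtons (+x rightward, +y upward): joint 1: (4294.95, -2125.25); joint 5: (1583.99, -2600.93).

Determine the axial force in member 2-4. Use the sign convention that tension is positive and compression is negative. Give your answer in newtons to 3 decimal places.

N=6 nodes, M=9 members, R=3 reactions → 2N=12, M+R=12
member 0 (0-1): L=4.1855, (cx,cy)=(0.2614,0.9652)
member 1 (0-2): L=2.2730, (cx,cy)=(1.0000,0.0000)
member 2 (1-2): L=4.2085, (cx,cy)=(0.2801,-0.9600)
member 3 (1-3): L=2.2578, (cx,cy)=(0.9784,0.2068)
member 4 (2-3): L=4.6232, (cx,cy)=(0.2228,0.9749)
member 5 (2-4): L=2.3450, (cx,cy)=(1.0000,0.0000)
member 6 (3-4): L=4.6949, (cx,cy)=(0.2801,-0.9600)
member 7 (3-5): L=2.3311, (cx,cy)=(0.9854,-0.1703)
member 8 (4-5): L=4.2257, (cx,cy)=(0.2324,0.9726)
solve A·x = −loads:
  F[0-1] = +4246.0329 N (tension)
  F[0-2] = +4769.1188 N (tension)
  F[1-2] = -6767.2247 N (compression)
  F[1-3] = -1317.8150 N (compression)
  F[2-3] = +6663.7300 N (tension)
  F[2-4] = +1388.6985 N (tension)
  F[3-4] = -6864.4924 N (compression)
  F[3-5] = +2149.3678 N (tension)
  F[4-5] = -2297.7791 N (compression)
  Rx@0 = -5878.9400 N
  Ry@0 = -4098.4255 N
  Ry@4 = +8824.6055 N

1388.698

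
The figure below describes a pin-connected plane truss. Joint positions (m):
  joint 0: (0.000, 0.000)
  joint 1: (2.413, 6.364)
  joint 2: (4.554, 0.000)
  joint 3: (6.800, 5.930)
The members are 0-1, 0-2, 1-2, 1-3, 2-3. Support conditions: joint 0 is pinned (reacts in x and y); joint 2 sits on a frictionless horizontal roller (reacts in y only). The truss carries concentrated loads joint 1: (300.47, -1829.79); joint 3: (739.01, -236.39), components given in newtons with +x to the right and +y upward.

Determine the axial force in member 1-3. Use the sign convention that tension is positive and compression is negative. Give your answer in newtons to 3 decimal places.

N=4 nodes, M=5 members, R=3 reactions → 2N=8, M+R=8
member 0 (0-1): L=6.8061, (cx,cy)=(0.3545,0.9350)
member 1 (0-2): L=4.5540, (cx,cy)=(1.0000,0.0000)
member 2 (1-2): L=6.7145, (cx,cy)=(0.3189,-0.9478)
member 3 (1-3): L=4.4084, (cx,cy)=(0.9951,-0.0984)
member 4 (2-3): L=6.3411, (cx,cy)=(0.3542,0.9352)
solve A·x = −loads:
  F[0-1] = +682.8900 N (tension)
  F[0-2] = +797.3719 N (tension)
  F[1-2] = -2687.6189 N (compression)
  F[1-3] = +802.5179 N (tension)
  F[2-3] = -168.2941 N (compression)
  Rx@0 = -1039.4800 N
  Ry@0 = -638.5314 N
  Ry@2 = +2704.7114 N

802.518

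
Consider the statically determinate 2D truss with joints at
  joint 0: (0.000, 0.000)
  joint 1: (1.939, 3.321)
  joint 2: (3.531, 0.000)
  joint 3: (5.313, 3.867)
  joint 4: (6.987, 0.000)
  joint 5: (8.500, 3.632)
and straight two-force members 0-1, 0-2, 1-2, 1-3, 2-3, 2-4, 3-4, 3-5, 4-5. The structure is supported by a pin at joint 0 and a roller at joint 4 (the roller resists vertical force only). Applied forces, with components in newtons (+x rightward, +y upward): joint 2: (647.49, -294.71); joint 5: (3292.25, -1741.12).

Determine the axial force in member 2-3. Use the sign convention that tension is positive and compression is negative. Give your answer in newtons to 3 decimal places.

N=6 nodes, M=9 members, R=3 reactions → 2N=12, M+R=12
member 0 (0-1): L=3.8456, (cx,cy)=(0.5042,0.8636)
member 1 (0-2): L=3.5310, (cx,cy)=(1.0000,0.0000)
member 2 (1-2): L=3.6829, (cx,cy)=(0.4323,-0.9017)
member 3 (1-3): L=3.4179, (cx,cy)=(0.9872,0.1597)
member 4 (2-3): L=4.2578, (cx,cy)=(0.4185,0.9082)
member 5 (2-4): L=3.4560, (cx,cy)=(1.0000,0.0000)
member 6 (3-4): L=4.2138, (cx,cy)=(0.3973,-0.9177)
member 7 (3-5): L=3.1957, (cx,cy)=(0.9973,-0.0735)
member 8 (4-5): L=3.9345, (cx,cy)=(0.3845,0.9231)
solve A·x = −loads:
  F[0-1] = +2249.5213 N (tension)
  F[0-2] = +2805.5077 N (tension)
  F[1-2] = -1810.3351 N (compression)
  F[1-3] = +1941.7252 N (tension)
  F[2-3] = +2121.9481 N (tension)
  F[2-4] = +487.3788 N (tension)
  F[3-4] = -2751.1824 N (compression)
  F[3-5] = +3908.4095 N (tension)
  F[4-5] = -1574.7965 N (compression)
  Rx@0 = -3939.7400 N
  Ry@0 = -1942.6433 N
  Ry@4 = +3978.4733 N

2121.948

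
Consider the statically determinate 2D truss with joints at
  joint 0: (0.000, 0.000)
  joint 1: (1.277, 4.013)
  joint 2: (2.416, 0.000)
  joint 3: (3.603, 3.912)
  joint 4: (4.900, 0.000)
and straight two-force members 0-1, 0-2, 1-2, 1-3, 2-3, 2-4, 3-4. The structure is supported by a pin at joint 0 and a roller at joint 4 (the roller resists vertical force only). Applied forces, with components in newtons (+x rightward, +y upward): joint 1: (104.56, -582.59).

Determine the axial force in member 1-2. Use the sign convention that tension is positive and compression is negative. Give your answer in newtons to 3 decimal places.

N=5 nodes, M=7 members, R=3 reactions → 2N=10, M+R=10
member 0 (0-1): L=4.2113, (cx,cy)=(0.3032,0.9529)
member 1 (0-2): L=2.4160, (cx,cy)=(1.0000,0.0000)
member 2 (1-2): L=4.1715, (cx,cy)=(0.2730,-0.9620)
member 3 (1-3): L=2.3282, (cx,cy)=(0.9991,-0.0434)
member 4 (2-3): L=4.0881, (cx,cy)=(0.2904,0.9569)
member 5 (2-4): L=2.4840, (cx,cy)=(1.0000,0.0000)
member 6 (3-4): L=4.1214, (cx,cy)=(0.3147,-0.9492)
solve A·x = −loads:
  F[0-1] = -362.1801 N (compression)
  F[0-2] = +214.3850 N (tension)
  F[1-2] = -240.1248 N (compression)
  F[1-3] = -148.9609 N (compression)
  F[2-3] = +241.4001 N (tension)
  F[2-4] = +78.7293 N (tension)
  F[3-4] = -250.1735 N (compression)
  Rx@0 = -104.5600 N
  Ry@0 = +345.1274 N
  Ry@4 = +237.4626 N

-240.125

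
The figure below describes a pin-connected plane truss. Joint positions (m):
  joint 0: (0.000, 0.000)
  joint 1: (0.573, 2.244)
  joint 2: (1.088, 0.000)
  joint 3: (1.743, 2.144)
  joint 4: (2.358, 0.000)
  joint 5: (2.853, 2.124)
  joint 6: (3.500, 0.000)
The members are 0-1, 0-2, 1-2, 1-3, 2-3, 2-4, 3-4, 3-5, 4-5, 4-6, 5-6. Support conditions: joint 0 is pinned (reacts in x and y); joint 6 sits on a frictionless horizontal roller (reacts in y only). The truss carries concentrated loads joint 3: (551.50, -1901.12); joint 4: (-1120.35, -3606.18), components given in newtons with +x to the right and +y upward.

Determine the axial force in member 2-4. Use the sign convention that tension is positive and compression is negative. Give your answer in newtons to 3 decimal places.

N=7 nodes, M=11 members, R=3 reactions → 2N=14, M+R=14
member 0 (0-1): L=2.3160, (cx,cy)=(0.2474,0.9689)
member 1 (0-2): L=1.0880, (cx,cy)=(1.0000,0.0000)
member 2 (1-2): L=2.3023, (cx,cy)=(0.2237,-0.9747)
member 3 (1-3): L=1.1743, (cx,cy)=(0.9964,-0.0852)
member 4 (2-3): L=2.2418, (cx,cy)=(0.2922,0.9564)
member 5 (2-4): L=1.2700, (cx,cy)=(1.0000,0.0000)
member 6 (3-4): L=2.2305, (cx,cy)=(0.2757,-0.9612)
member 7 (3-5): L=1.1102, (cx,cy)=(0.9998,-0.0180)
member 8 (4-5): L=2.1809, (cx,cy)=(0.2270,0.9739)
member 9 (4-6): L=1.1420, (cx,cy)=(1.0000,0.0000)
member 10 (5-6): L=2.2204, (cx,cy)=(0.2914,-0.9566)
solve A·x = −loads:
  F[0-1] = -1850.7107 N (compression)
  F[0-2] = -110.9673 N (compression)
  F[1-2] = +1917.5585 N (tension)
  F[1-3] = -890.0462 N (compression)
  F[2-3] = -1954.2427 N (compression)
  F[2-4] = +888.9403 N (tension)
  F[3-4] = -75.0234 N (compression)
  F[3-5] = -1988.9271 N (compression)
  F[4-5] = +3776.8636 N (tension)
  F[4-6] = +1131.3745 N (tension)
  F[5-6] = -3882.6202 N (compression)
  Rx@0 = +568.8500 N
  Ry@0 = +1793.1741 N
  Ry@6 = +3714.1259 N

888.940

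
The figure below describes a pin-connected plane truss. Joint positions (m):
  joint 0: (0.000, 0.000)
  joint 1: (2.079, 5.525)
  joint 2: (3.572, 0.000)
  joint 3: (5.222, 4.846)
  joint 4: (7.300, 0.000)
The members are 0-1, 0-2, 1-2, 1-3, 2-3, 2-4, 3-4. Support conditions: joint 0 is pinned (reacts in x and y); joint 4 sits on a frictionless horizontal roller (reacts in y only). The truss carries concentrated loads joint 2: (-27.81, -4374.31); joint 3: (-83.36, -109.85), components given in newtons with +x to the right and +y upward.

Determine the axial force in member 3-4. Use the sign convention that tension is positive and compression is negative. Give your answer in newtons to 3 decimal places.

N=5 nodes, M=7 members, R=3 reactions → 2N=10, M+R=10
member 0 (0-1): L=5.9032, (cx,cy)=(0.3522,0.9359)
member 1 (0-2): L=3.5720, (cx,cy)=(1.0000,0.0000)
member 2 (1-2): L=5.7232, (cx,cy)=(0.2609,-0.9654)
member 3 (1-3): L=3.2155, (cx,cy)=(0.9775,-0.2112)
member 4 (2-3): L=5.1192, (cx,cy)=(0.3223,0.9466)
member 5 (2-4): L=3.7280, (cx,cy)=(1.0000,0.0000)
member 6 (3-4): L=5.2727, (cx,cy)=(0.3941,-0.9191)
solve A·x = −loads:
  F[0-1] = -2479.3487 N (compression)
  F[0-2] = +762.0104 N (tension)
  F[1-2] = +2760.2776 N (tension)
  F[1-3] = -1630.0081 N (compression)
  F[2-3] = +1805.9914 N (tension)
  F[2-4] = +927.7926 N (tension)
  F[3-4] = -2354.1917 N (compression)
  Rx@0 = +111.1700 N
  Ry@0 = +2320.5012 N
  Ry@4 = +2163.6588 N

-2354.192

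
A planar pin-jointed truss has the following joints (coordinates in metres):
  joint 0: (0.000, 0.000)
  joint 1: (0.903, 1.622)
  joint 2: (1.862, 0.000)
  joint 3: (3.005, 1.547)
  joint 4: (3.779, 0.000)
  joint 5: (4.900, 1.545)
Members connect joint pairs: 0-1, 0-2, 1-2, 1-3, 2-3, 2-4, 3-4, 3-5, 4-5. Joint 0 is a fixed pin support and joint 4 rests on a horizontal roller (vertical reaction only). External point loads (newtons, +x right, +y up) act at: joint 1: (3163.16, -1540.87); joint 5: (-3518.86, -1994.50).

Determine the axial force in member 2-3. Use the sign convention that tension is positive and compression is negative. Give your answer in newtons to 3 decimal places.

956.231

N=6 nodes, M=9 members, R=3 reactions → 2N=12, M+R=12
member 0 (0-1): L=1.8564, (cx,cy)=(0.4864,0.8737)
member 1 (0-2): L=1.8620, (cx,cy)=(1.0000,0.0000)
member 2 (1-2): L=1.8843, (cx,cy)=(0.5089,-0.8608)
member 3 (1-3): L=2.1033, (cx,cy)=(0.9994,-0.0357)
member 4 (2-3): L=1.9234, (cx,cy)=(0.5942,0.8043)
member 5 (2-4): L=1.9170, (cx,cy)=(1.0000,0.0000)
member 6 (3-4): L=1.7298, (cx,cy)=(0.4474,-0.8943)
member 7 (3-5): L=1.8950, (cx,cy)=(1.0000,-0.0011)
member 8 (4-5): L=1.9088, (cx,cy)=(0.5873,0.8094)
solve A·x = −loads:
  F[0-1] = -757.6763 N (compression)
  F[0-2] = +12.8491 N (tension)
  F[1-2] = -893.4496 N (compression)
  F[1-3] = -3078.9514 N (compression)
  F[2-3] = +956.2307 N (tension)
  F[2-4] = -1010.1018 N (compression)
  F[3-4] = -980.2897 N (compression)
  F[3-5] = -2070.1338 N (compression)
  F[4-5] = -2466.8930 N (compression)
  Rx@0 = +355.7000 N
  Ry@0 = +662.0007 N
  Ry@4 = +2873.3693 N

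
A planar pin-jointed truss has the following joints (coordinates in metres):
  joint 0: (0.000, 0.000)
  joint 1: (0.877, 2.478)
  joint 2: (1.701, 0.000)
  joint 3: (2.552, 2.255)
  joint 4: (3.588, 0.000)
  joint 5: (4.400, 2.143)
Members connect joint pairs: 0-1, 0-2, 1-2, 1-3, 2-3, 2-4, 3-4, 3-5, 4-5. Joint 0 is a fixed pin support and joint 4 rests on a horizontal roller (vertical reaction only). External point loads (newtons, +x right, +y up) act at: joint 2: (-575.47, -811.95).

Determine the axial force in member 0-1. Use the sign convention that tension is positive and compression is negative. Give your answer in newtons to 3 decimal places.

N=6 nodes, M=9 members, R=3 reactions → 2N=12, M+R=12
member 0 (0-1): L=2.6286, (cx,cy)=(0.3336,0.9427)
member 1 (0-2): L=1.7010, (cx,cy)=(1.0000,0.0000)
member 2 (1-2): L=2.6114, (cx,cy)=(0.3155,-0.9489)
member 3 (1-3): L=1.6898, (cx,cy)=(0.9913,-0.1320)
member 4 (2-3): L=2.4102, (cx,cy)=(0.3531,0.9356)
member 5 (2-4): L=1.8870, (cx,cy)=(1.0000,0.0000)
member 6 (3-4): L=2.4816, (cx,cy)=(0.4175,-0.9087)
member 7 (3-5): L=1.8514, (cx,cy)=(0.9982,-0.0605)
member 8 (4-5): L=2.2917, (cx,cy)=(0.3543,0.9351)
solve A·x = −loads:
  F[0-1] = -452.9751 N (compression)
  F[0-2] = -424.3413 N (compression)
  F[1-2] = +493.0412 N (tension)
  F[1-3] = -309.4083 N (compression)
  F[2-3] = +367.7844 N (tension)
  F[2-4] = +176.8456 N (tension)
  F[3-4] = -423.6096 N (compression)
  F[3-5] = +0.0000 N (tension)
  F[4-5] = -0.0000 N (compression)
  Rx@0 = +575.4700 N
  Ry@0 = +427.0205 N
  Ry@4 = +384.9295 N

-452.975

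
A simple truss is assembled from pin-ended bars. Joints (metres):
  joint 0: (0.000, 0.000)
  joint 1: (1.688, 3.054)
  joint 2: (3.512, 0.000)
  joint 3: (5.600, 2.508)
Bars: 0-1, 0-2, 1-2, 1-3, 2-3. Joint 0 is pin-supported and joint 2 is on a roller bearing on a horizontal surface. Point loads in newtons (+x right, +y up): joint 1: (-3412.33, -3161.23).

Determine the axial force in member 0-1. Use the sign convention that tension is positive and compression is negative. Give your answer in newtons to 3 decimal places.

N=4 nodes, M=5 members, R=3 reactions → 2N=8, M+R=8
member 0 (0-1): L=3.4894, (cx,cy)=(0.4837,0.8752)
member 1 (0-2): L=3.5120, (cx,cy)=(1.0000,0.0000)
member 2 (1-2): L=3.5572, (cx,cy)=(0.5128,-0.8585)
member 3 (1-3): L=3.9499, (cx,cy)=(0.9904,-0.1382)
member 4 (2-3): L=3.2634, (cx,cy)=(0.6398,0.7685)
solve A·x = −loads:
  F[0-1] = -5266.3399 N (compression)
  F[0-2] = -864.7703 N (compression)
  F[1-2] = +1686.5064 N (tension)
  F[1-3] = -0.0000 N (tension)
  F[2-3] = +0.0000 N (tension)
  Rx@0 = +3412.3300 N
  Ry@0 = +4609.1513 N
  Ry@2 = -1447.9213 N

-5266.340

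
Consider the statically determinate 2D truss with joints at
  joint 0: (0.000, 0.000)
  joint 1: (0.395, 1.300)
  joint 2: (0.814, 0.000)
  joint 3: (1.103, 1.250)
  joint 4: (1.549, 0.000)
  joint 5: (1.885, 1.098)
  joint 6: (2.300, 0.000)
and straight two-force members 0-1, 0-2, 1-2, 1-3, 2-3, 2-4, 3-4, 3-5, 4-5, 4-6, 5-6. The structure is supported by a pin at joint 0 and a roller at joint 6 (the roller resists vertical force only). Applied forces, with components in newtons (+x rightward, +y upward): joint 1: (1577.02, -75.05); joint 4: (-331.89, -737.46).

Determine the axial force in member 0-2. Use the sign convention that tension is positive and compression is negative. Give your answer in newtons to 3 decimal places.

1066.346

N=7 nodes, M=11 members, R=3 reactions → 2N=14, M+R=14
member 0 (0-1): L=1.3587, (cx,cy)=(0.2907,0.9568)
member 1 (0-2): L=0.8140, (cx,cy)=(1.0000,0.0000)
member 2 (1-2): L=1.3659, (cx,cy)=(0.3068,-0.9518)
member 3 (1-3): L=0.7098, (cx,cy)=(0.9975,-0.0704)
member 4 (2-3): L=1.2830, (cx,cy)=(0.2253,0.9743)
member 5 (2-4): L=0.7350, (cx,cy)=(1.0000,0.0000)
member 6 (3-4): L=1.3272, (cx,cy)=(0.3360,-0.9418)
member 7 (3-5): L=0.7966, (cx,cy)=(0.9816,-0.1908)
member 8 (4-5): L=1.1483, (cx,cy)=(0.2926,0.9562)
member 9 (4-6): L=0.7510, (cx,cy)=(1.0000,0.0000)
member 10 (5-6): L=1.1738, (cx,cy)=(0.3535,-0.9354)
solve A·x = −loads:
  F[0-1] = +614.9632 N (tension)
  F[0-2] = +1066.3465 N (tension)
  F[1-2] = -607.1322 N (compression)
  F[1-3] = -1215.0066 N (compression)
  F[2-3] = +593.1023 N (tension)
  F[2-4] = +746.4971 N (tension)
  F[3-4] = -517.7738 N (compression)
  F[3-5] = -921.3152 N (compression)
  F[4-5] = +1281.2006 N (tension)
  F[4-6] = +529.4884 N (tension)
  F[5-6] = -1497.6351 N (compression)
  Rx@0 = -1245.1300 N
  Ry@0 = -588.4014 N
  Ry@6 = +1400.9114 N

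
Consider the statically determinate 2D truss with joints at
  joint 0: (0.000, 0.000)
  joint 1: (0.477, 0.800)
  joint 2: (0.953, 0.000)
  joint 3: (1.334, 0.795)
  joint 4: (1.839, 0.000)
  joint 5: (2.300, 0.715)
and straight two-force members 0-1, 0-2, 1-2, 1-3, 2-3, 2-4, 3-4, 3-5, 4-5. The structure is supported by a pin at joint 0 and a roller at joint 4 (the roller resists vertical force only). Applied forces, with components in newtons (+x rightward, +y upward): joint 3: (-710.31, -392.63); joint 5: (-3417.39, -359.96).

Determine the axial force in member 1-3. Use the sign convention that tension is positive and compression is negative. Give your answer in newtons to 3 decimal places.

N=6 nodes, M=9 members, R=3 reactions → 2N=12, M+R=12
member 0 (0-1): L=0.9314, (cx,cy)=(0.5121,0.8589)
member 1 (0-2): L=0.9530, (cx,cy)=(1.0000,0.0000)
member 2 (1-2): L=0.9309, (cx,cy)=(0.5113,-0.8594)
member 3 (1-3): L=0.8570, (cx,cy)=(1.0000,-0.0058)
member 4 (2-3): L=0.8816, (cx,cy)=(0.4322,0.9018)
member 5 (2-4): L=0.8860, (cx,cy)=(1.0000,0.0000)
member 6 (3-4): L=0.9418, (cx,cy)=(0.5362,-0.8441)
member 7 (3-5): L=0.9693, (cx,cy)=(0.9966,-0.0825)
member 8 (4-5): L=0.8507, (cx,cy)=(0.5419,0.8405)
solve A·x = −loads:
  F[0-1] = -1924.9106 N (compression)
  F[0-2] = -3141.9043 N (compression)
  F[1-2] = +1937.2706 N (tension)
  F[1-3] = -1976.4193 N (compression)
  F[2-3] = -1846.1726 N (compression)
  F[2-4] = -1353.4394 N (compression)
  F[3-4] = +1790.2154 N (tension)
  F[3-5] = -3034.1949 N (compression)
  F[4-5] = -726.2541 N (compression)
  Rx@0 = +4127.7000 N
  Ry@0 = +1653.3262 N
  Ry@4 = -900.7362 N

-1976.419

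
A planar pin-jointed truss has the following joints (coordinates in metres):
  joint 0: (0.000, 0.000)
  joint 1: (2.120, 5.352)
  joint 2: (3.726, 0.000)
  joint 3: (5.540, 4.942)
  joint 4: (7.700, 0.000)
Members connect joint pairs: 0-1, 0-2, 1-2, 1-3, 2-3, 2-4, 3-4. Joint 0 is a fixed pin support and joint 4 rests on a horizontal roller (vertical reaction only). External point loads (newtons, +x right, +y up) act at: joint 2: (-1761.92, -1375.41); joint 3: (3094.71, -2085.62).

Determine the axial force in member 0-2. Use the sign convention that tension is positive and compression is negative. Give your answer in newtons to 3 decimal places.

1058.945

N=5 nodes, M=7 members, R=3 reactions → 2N=10, M+R=10
member 0 (0-1): L=5.7566, (cx,cy)=(0.3683,0.9297)
member 1 (0-2): L=3.7260, (cx,cy)=(1.0000,0.0000)
member 2 (1-2): L=5.5878, (cx,cy)=(0.2874,-0.9578)
member 3 (1-3): L=3.4445, (cx,cy)=(0.9929,-0.1190)
member 4 (2-3): L=5.2644, (cx,cy)=(0.3446,0.9388)
member 5 (2-4): L=3.9740, (cx,cy)=(1.0000,0.0000)
member 6 (3-4): L=5.3934, (cx,cy)=(0.4005,-0.9163)
solve A·x = −loads:
  F[0-1] = +743.5912 N (tension)
  F[0-2] = +1058.9449 N (tension)
  F[1-2] = -784.2731 N (compression)
  F[1-3] = +502.8306 N (tension)
  F[2-3] = +2265.3260 N (tension)
  F[2-4] = +1814.8719 N (tension)
  F[3-4] = -4531.6499 N (compression)
  Rx@0 = -1332.7900 N
  Ry@0 = -691.3296 N
  Ry@4 = +4152.3596 N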